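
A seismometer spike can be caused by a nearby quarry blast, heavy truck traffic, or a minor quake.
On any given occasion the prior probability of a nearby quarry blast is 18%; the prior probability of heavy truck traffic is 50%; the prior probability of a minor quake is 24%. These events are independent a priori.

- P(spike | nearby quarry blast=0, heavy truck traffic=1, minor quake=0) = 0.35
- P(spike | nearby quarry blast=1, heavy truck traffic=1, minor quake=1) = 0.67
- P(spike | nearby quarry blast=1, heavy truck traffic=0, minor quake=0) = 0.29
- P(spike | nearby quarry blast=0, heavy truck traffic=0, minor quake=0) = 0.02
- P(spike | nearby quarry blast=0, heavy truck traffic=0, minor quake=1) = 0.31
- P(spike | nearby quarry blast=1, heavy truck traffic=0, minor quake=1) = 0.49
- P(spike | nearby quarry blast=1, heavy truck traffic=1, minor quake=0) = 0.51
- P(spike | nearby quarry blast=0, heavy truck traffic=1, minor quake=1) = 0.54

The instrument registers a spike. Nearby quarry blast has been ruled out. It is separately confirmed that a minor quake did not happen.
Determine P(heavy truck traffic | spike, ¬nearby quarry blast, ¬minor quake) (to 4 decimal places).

Weight on heavy truck traffic=true, given the evidence: 0.35×0.5 = 0.175000
Denominator P(spike | ¬nearby quarry blast, ¬minor quake): 0.02×0.5 + 0.35×0.5 = 0.185000
Posterior = 0.175000 / 0.185000 ≈ 0.9459

P(heavy truck traffic | spike, ¬nearby quarry blast, ¬minor quake) ≈ 0.9459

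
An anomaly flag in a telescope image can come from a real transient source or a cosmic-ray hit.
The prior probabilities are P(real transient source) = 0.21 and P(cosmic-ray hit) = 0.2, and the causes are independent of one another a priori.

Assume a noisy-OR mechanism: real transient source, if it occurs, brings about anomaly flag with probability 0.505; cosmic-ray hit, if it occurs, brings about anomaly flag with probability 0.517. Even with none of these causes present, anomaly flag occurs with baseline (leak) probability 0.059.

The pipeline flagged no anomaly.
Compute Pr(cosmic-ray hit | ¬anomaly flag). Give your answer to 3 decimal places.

Under noisy-OR, P(anomaly flag | causes) = 1 − (1−0.059)·∏(1−qᵢ) over the active causes.
Weight on cosmic-ray hit=true, given the evidence: 0.071811 + 0.009449 = 0.081260
The normalizing constant is 0.941·0.79·0.8 + 0.454503·0.79·0.2 + 0.465795·0.21·0.8 + 0.224979·0.21·0.2 = 0.754226
Posterior = 0.081260 / 0.754226 ≈ 0.108

Pr(cosmic-ray hit | ¬anomaly flag) ≈ 0.108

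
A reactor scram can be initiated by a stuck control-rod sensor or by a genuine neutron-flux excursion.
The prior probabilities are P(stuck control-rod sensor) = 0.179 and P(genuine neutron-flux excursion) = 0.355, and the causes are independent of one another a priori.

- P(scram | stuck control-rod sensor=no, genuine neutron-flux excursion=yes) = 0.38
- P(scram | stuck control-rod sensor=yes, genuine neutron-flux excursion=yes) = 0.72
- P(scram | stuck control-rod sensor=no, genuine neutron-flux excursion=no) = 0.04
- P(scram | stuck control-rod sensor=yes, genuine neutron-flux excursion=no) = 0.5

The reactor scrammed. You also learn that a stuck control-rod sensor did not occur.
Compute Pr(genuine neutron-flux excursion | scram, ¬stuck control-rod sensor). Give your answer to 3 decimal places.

Pr(genuine neutron-flux excursion | scram, ¬stuck control-rod sensor) ≈ 0.839

By total probability over both values of genuine neutron-flux excursion:
  P(scram | ¬stuck control-rod sensor) = 0.04*0.645 + 0.38*0.355
        = 0.025800 + 0.134900 = 0.160700
The terms with genuine neutron-flux excursion present sum to 0.134900, so
  P(genuine neutron-flux excursion | scram, ¬stuck control-rod sensor) = 0.134900 / 0.160700 ≈ 0.839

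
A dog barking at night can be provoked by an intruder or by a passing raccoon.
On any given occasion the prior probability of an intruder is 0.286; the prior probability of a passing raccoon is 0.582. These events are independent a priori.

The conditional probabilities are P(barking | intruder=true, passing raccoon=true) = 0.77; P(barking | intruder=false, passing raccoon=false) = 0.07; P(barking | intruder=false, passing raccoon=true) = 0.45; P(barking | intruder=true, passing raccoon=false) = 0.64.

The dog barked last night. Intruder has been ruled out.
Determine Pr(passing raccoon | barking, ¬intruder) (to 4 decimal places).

Enumerate both values of passing raccoon and weight by the priors:
  P(barking | ¬intruder) = 0.07·0.418 + 0.45·0.582
        = 0.029260 + 0.261900 = 0.291160
Configurations with passing raccoon contribute 0.261900, so
  P(passing raccoon | barking, ¬intruder) = 0.261900 / 0.291160 ≈ 0.8995

Pr(passing raccoon | barking, ¬intruder) ≈ 0.8995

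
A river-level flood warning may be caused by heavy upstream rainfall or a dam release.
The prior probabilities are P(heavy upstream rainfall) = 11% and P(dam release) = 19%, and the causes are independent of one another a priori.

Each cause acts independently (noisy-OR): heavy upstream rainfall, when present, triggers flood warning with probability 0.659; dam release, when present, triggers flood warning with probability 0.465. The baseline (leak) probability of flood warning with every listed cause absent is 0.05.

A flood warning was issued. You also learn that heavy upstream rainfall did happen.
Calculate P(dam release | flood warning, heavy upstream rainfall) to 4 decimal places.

Under noisy-OR, P(flood warning | causes) = 1 − (1−0.05)·∏(1−qᵢ) over the active causes.
Weight on dam release=true, given the evidence: 0.826687·0.19 = 0.157071
Normalizer over all consistent configurations: 0.67605·0.81 + 0.826687·0.19 = 0.704672
Posterior = 0.157071 / 0.704672 ≈ 0.2229

P(dam release | flood warning, heavy upstream rainfall) ≈ 0.2229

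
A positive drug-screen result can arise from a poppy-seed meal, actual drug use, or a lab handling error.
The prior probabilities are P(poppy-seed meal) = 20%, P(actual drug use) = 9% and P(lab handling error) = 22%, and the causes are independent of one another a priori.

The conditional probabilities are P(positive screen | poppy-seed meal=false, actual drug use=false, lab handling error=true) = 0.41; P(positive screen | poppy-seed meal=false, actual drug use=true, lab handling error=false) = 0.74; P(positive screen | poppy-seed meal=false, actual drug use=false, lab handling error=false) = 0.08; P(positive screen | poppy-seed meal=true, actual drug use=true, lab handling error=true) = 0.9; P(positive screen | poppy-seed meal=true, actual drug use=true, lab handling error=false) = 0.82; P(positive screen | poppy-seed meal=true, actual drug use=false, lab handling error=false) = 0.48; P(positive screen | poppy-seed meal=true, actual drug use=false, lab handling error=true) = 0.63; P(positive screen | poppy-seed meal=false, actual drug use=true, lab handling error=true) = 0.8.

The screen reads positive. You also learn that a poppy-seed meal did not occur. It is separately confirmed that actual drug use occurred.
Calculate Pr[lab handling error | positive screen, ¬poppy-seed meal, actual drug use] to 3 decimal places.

Pr[lab handling error | positive screen, ¬poppy-seed meal, actual drug use] ≈ 0.234

P(positive screen | ¬poppy-seed meal, actual drug use) = 0.74·0.78 + 0.8·0.22 = 0.577200 + 0.176000 = 0.753200
The lab handling error-present share is 0.8·0.22 = 0.176000.
So P(lab handling error | positive screen, ¬poppy-seed meal, actual drug use) = 0.176000/0.753200 ≈ 0.234.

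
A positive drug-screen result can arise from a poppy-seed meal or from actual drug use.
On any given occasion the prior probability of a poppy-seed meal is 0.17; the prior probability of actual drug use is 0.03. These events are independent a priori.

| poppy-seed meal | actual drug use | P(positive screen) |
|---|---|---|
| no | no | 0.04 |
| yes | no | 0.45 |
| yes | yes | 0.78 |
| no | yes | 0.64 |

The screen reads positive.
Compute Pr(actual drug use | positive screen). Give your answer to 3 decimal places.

P(positive screen) = 0.04·0.83·0.97 + 0.64·0.83·0.03 + 0.45·0.17·0.97 + 0.78·0.17·0.03 = 0.032204 + 0.015936 + 0.074205 + 0.003978 = 0.126323
Restricting to configurations with actual drug use present: 0.015936 + 0.003978 = 0.019914.
So P(actual drug use | positive screen) = 0.019914/0.126323 ≈ 0.158.

Pr(actual drug use | positive screen) ≈ 0.158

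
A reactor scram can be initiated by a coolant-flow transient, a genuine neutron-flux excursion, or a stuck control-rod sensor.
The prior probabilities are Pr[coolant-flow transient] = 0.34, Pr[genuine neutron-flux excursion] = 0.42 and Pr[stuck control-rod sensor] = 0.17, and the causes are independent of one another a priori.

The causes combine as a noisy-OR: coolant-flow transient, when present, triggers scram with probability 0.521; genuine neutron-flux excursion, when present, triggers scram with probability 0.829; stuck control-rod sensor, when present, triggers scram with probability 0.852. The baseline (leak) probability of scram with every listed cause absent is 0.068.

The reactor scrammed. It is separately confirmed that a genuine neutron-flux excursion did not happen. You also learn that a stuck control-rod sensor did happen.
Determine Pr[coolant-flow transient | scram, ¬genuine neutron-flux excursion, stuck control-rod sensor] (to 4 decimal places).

Under noisy-OR, P(scram | causes) = 1 − (1−0.068)·∏(1−qᵢ) over the active causes.
P(scram | ¬genuine neutron-flux excursion, stuck control-rod sensor) = 0.862064*0.66 + 0.933929*0.34 = 0.568962 + 0.317536 = 0.886498
Of this, 0.317536 comes from 0.933929*0.34 (the coolant-flow transient=true cases).
So P(coolant-flow transient | scram, ¬genuine neutron-flux excursion, stuck control-rod sensor) = 0.317536/0.886498 ≈ 0.3582.

Pr[coolant-flow transient | scram, ¬genuine neutron-flux excursion, stuck control-rod sensor] ≈ 0.3582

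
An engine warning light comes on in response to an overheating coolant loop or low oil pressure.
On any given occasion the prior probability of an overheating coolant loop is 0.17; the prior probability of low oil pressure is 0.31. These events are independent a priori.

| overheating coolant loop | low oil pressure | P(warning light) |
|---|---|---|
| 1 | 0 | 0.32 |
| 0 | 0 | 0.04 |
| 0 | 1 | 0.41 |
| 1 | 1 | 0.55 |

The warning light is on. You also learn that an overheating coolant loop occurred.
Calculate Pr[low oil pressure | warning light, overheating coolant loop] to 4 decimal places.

Numerator (weight on configurations with low oil pressure): 0.55*0.31 = 0.170500
Normalizer over all consistent configurations: 0.32*0.69 + 0.55*0.31 = 0.391300
Posterior = 0.170500 / 0.391300 ≈ 0.4357

Pr[low oil pressure | warning light, overheating coolant loop] ≈ 0.4357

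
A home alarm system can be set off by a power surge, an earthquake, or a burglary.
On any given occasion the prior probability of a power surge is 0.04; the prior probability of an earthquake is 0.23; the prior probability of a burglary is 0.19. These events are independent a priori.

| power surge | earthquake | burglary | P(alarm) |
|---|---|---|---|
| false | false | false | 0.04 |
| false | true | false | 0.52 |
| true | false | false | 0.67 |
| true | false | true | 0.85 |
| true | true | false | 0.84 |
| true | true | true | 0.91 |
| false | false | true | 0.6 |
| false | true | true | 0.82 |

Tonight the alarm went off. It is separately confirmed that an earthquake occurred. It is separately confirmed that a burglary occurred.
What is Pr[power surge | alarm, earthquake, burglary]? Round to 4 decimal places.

Pr[power surge | alarm, earthquake, burglary] ≈ 0.0442

Enumerate both values of power surge and weight by the priors:
  P(alarm | earthquake, burglary) = 0.82·0.96 + 0.91·0.04
        = 0.787200 + 0.036400 = 0.823600
Configurations with power surge contribute 0.036400, so
  P(power surge | alarm, earthquake, burglary) = 0.036400 / 0.823600 ≈ 0.0442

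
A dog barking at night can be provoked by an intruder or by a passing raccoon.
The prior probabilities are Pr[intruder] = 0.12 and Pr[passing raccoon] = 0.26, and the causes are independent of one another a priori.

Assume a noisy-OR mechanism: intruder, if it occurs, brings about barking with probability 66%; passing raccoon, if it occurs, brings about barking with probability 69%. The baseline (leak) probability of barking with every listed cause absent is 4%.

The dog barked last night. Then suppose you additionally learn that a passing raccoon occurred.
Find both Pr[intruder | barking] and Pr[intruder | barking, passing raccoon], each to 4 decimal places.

Pr[intruder | barking] ≈ 0.3199; Pr[intruder | barking, passing raccoon] ≈ 0.1486

Under noisy-OR, P(barking | causes) = 1 − (1−0.04)·∏(1−qᵢ) over the active causes.
Sum P(barking|·) weighted by the priors over the 4 (intruder, passing raccoon) configurations:
  P(barking) = 0.04*0.88*0.74 + 0.7024*0.88*0.26 + 0.6736*0.12*0.74 + 0.898816*0.12*0.26
        = 0.026048 + 0.160709 + 0.059816 + 0.028043 = 0.274616
The terms with intruder present sum to 0.087859, so
  P(intruder | barking) = 0.087859 / 0.274616 ≈ 0.3199

Now also conditioning on passing raccoon=true:
By total probability over both values of intruder:
  P(barking | passing raccoon) = 0.7024·0.88 + 0.898816·0.12
        = 0.618112 + 0.107858 = 0.725970
Configurations with intruder contribute 0.107858, so
  P(intruder | barking, passing raccoon) = 0.107858 / 0.725970 ≈ 0.1486
This is intercausal reasoning (explaining away): once passing raccoon accounts for the barking, intruder becomes less likely.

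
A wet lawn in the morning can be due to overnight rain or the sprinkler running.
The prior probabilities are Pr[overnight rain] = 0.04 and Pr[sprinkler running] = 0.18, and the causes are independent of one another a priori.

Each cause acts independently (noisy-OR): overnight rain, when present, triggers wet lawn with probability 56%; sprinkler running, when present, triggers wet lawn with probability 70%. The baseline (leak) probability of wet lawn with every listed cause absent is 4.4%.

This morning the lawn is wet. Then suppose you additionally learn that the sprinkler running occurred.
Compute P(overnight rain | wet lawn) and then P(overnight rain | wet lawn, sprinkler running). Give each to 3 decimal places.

Under noisy-OR, P(wet lawn | causes) = 1 − (1−0.044)·∏(1−qᵢ) over the active causes.
Weight on overnight rain=true, given the evidence: 0.019003 + 0.006291 = 0.025294
Denominator P(wet lawn): 0.044*0.96*0.82 + 0.7132*0.96*0.18 + 0.57936*0.04*0.82 + 0.873808*0.04*0.18 = 0.183172
P(overnight rain | wet lawn) = 0.025294/0.183172 ≈ 0.138

Now condition on the additional information:
Weight on overnight rain=true, given the evidence: 0.873808×0.04 = 0.034952
The normalizing constant is 0.7132×0.96 + 0.873808×0.04 = 0.719624
Posterior = 0.034952 / 0.719624 ≈ 0.049

P(overnight rain | wet lawn) ≈ 0.138; P(overnight rain | wet lawn, sprinkler running) ≈ 0.049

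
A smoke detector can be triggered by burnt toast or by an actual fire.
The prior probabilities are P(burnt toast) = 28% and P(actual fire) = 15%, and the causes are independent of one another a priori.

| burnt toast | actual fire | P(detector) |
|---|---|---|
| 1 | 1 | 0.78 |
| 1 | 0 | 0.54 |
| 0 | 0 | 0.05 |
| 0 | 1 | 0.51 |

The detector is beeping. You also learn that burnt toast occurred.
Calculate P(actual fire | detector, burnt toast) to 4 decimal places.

P(detector | burnt toast) = 0.54*0.85 + 0.78*0.15 = 0.459000 + 0.117000 = 0.576000
Restricting to configurations with actual fire present: 0.78*0.15 = 0.117000.
Hence the posterior is 0.117000/0.576000 ≈ 0.2031.

P(actual fire | detector, burnt toast) ≈ 0.2031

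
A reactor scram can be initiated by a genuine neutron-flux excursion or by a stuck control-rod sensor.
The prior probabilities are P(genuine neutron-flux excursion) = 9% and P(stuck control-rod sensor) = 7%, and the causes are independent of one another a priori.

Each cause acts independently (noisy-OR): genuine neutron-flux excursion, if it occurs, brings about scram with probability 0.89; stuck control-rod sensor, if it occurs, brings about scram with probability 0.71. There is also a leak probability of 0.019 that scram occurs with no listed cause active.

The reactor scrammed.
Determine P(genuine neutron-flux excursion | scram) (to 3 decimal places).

Under noisy-OR, P(scram | causes) = 1 − (1−0.019)·∏(1−qᵢ) over the active causes.
P(scram) = 0.019*0.91*0.93 + 0.71551*0.91*0.07 + 0.89209*0.09*0.93 + 0.968706*0.09*0.07 = 0.016080 + 0.045578 + 0.074668 + 0.006103 = 0.142429
Restricting to configurations with genuine neutron-flux excursion present: 0.074668 + 0.006103 = 0.080771.
So P(genuine neutron-flux excursion | scram) = 0.080771/0.142429 ≈ 0.567.

P(genuine neutron-flux excursion | scram) ≈ 0.567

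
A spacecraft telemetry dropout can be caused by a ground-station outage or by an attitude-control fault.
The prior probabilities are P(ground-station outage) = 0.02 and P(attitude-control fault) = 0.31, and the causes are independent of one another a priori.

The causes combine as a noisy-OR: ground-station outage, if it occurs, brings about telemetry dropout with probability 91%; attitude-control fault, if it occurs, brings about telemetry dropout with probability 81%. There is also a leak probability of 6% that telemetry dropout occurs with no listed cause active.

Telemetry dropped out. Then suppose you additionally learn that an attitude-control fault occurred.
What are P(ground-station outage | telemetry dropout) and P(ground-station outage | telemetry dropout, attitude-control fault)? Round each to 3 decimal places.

P(ground-station outage | telemetry dropout) ≈ 0.061; P(ground-station outage | telemetry dropout, attitude-control fault) ≈ 0.024

Under noisy-OR, P(telemetry dropout | causes) = 1 − (1−0.06)·∏(1−qᵢ) over the active causes.
By total probability over the 4 (ground-station outage, attitude-control fault) configurations:
  P(telemetry dropout) = 0.06×0.98×0.69 + 0.8214×0.98×0.31 + 0.9154×0.02×0.69 + 0.983926×0.02×0.31
        = 0.040572 + 0.249541 + 0.012633 + 0.006100 = 0.308846
Keeping only the ground-station outage-present terms gives 0.018733, so
  P(ground-station outage | telemetry dropout) = 0.018733 / 0.308846 ≈ 0.061

Now condition on the additional information:
P(telemetry dropout | attitude-control fault) = 0.8214×0.98 + 0.983926×0.02 = 0.804972 + 0.019679 = 0.824651
Restricting to configurations with ground-station outage present: 0.983926×0.02 = 0.019679.
Hence the posterior is 0.019679/0.824651 ≈ 0.024.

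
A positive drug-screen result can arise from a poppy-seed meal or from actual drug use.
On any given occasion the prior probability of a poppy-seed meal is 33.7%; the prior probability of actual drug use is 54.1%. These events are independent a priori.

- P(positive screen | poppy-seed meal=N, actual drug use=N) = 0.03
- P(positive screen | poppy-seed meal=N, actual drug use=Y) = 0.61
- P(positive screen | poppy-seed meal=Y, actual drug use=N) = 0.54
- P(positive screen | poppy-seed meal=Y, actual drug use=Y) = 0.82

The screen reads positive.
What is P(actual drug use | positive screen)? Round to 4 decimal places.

P(actual drug use | positive screen) ≈ 0.7990

P(positive screen) = 0.03·0.663·0.459 + 0.61·0.663·0.541 + 0.54·0.337·0.459 + 0.82·0.337·0.541 = 0.009130 + 0.218797 + 0.083529 + 0.149500 = 0.460956
Of this, 0.368297 comes from 0.218797 + 0.149500 (the actual drug use=true cases).
So P(actual drug use | positive screen) = 0.368297/0.460956 ≈ 0.7990.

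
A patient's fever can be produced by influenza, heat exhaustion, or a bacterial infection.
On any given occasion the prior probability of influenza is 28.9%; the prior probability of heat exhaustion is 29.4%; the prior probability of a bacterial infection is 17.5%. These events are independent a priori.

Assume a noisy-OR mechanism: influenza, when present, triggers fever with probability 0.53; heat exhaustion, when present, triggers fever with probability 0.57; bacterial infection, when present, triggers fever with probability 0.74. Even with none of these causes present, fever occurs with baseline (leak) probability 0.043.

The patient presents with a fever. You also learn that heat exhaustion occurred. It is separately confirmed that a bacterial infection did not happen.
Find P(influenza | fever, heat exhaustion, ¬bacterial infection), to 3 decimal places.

Under noisy-OR, P(fever | causes) = 1 − (1−0.043)·∏(1−qᵢ) over the active causes.
Weight on influenza=true, given the evidence: 0.80659×0.289 = 0.233105
The normalizing constant is 0.58849×0.711 + 0.80659×0.289 = 0.651521
Posterior = 0.233105 / 0.651521 ≈ 0.358

P(influenza | fever, heat exhaustion, ¬bacterial infection) ≈ 0.358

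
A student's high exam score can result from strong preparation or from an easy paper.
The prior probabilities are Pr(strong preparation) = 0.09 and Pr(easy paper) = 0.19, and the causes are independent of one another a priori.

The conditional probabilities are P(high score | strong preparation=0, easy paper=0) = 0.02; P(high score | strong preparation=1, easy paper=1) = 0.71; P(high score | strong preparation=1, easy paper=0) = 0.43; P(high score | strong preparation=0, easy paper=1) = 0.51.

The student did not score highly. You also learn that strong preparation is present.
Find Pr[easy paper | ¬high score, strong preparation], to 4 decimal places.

Pr[easy paper | ¬high score, strong preparation] ≈ 0.1066

Weight on easy paper=true, given the evidence: 0.29*0.19 = 0.055100
The normalizing constant is 0.57*0.81 + 0.29*0.19 = 0.516800
Posterior = 0.055100 / 0.516800 ≈ 0.1066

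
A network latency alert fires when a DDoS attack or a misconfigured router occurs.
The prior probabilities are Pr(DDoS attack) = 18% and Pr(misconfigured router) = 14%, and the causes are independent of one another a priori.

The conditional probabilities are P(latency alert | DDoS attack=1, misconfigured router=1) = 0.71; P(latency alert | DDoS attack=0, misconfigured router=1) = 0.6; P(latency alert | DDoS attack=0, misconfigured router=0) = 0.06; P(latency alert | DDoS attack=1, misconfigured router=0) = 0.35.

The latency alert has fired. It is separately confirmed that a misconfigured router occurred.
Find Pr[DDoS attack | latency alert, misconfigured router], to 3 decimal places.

Pr[DDoS attack | latency alert, misconfigured router] ≈ 0.206

P(latency alert | misconfigured router) = 0.6·0.82 + 0.71·0.18 = 0.492000 + 0.127800 = 0.619800
The DDoS attack-present share is 0.71·0.18 = 0.127800.
P(DDoS attack | latency alert, misconfigured router) = 0.127800 / 0.619800 ≈ 0.206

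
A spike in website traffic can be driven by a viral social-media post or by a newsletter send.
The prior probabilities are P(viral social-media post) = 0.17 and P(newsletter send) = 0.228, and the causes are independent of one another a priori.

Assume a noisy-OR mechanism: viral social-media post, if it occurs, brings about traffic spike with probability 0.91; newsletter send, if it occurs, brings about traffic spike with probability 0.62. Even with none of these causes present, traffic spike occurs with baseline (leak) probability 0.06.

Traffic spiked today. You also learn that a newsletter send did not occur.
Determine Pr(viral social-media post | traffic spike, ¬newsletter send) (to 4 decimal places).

Pr(viral social-media post | traffic spike, ¬newsletter send) ≈ 0.7576

Under noisy-OR, P(traffic spike | causes) = 1 − (1−0.06)·∏(1−qᵢ) over the active causes.
Numerator (weight on configurations with viral social-media post): 0.9154×0.17 = 0.155618
Denominator P(traffic spike | ¬newsletter send): 0.06×0.83 + 0.9154×0.17 = 0.205418
Posterior = 0.155618 / 0.205418 ≈ 0.7576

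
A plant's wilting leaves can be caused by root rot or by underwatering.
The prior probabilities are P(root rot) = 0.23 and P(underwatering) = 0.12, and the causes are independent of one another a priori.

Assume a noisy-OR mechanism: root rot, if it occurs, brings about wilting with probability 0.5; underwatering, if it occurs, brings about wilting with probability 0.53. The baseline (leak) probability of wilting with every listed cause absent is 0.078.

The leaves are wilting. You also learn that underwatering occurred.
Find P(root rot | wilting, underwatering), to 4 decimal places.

Under noisy-OR, P(wilting | causes) = 1 − (1−0.078)·∏(1−qᵢ) over the active causes.
P(wilting | underwatering) = 0.56666×0.77 + 0.78333×0.23 = 0.436328 + 0.180166 = 0.616494
Restricting to configurations with root rot present: 0.78333×0.23 = 0.180166.
P(root rot | wilting, underwatering) = 0.180166 / 0.616494 ≈ 0.2922

P(root rot | wilting, underwatering) ≈ 0.2922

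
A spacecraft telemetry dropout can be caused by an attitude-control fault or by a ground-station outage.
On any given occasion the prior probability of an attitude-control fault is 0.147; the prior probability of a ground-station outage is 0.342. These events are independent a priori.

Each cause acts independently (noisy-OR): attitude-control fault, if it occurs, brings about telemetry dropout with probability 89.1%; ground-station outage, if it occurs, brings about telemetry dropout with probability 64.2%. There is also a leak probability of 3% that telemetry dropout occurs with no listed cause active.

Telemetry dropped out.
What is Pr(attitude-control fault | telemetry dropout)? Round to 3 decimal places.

Under noisy-OR, P(telemetry dropout | causes) = 1 − (1−0.03)·∏(1−qᵢ) over the active causes.
Weight on attitude-control fault=true, given the evidence: 0.086499 + 0.048371 = 0.134870
Denominator P(telemetry dropout): 0.03*0.853*0.658 + 0.65274*0.853*0.342 + 0.89427*0.147*0.658 + 0.962149*0.147*0.342 = 0.342129
P(attitude-control fault | telemetry dropout) = 0.134870/0.342129 ≈ 0.394

Pr(attitude-control fault | telemetry dropout) ≈ 0.394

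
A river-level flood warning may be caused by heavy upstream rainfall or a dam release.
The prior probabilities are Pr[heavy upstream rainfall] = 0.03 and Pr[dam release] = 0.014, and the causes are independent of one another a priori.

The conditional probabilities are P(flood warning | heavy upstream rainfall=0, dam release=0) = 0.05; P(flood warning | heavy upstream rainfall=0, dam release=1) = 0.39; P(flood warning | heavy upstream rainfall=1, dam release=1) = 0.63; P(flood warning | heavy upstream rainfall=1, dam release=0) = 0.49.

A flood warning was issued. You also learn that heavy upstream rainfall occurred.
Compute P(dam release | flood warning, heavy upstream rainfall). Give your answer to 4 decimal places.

For the numerator, keep only dam release=true terms: 0.63×0.014 = 0.008820
The normalizing constant is 0.49×0.986 + 0.63×0.014 = 0.491960
P(dam release | flood warning, heavy upstream rainfall) = 0.008820/0.491960 ≈ 0.0179

P(dam release | flood warning, heavy upstream rainfall) ≈ 0.0179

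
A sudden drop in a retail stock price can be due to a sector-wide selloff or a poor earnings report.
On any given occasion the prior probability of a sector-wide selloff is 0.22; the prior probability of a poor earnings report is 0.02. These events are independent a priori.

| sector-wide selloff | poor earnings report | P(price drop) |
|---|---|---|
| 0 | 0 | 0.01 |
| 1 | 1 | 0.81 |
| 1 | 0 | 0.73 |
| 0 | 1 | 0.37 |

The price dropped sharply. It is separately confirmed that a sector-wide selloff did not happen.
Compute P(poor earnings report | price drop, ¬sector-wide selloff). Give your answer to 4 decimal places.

Weight on poor earnings report=true, given the evidence: 0.37×0.02 = 0.007400
Denominator P(price drop | ¬sector-wide selloff): 0.01×0.98 + 0.37×0.02 = 0.017200
P(poor earnings report | price drop, ¬sector-wide selloff) = 0.007400/0.017200 ≈ 0.4302

P(poor earnings report | price drop, ¬sector-wide selloff) ≈ 0.4302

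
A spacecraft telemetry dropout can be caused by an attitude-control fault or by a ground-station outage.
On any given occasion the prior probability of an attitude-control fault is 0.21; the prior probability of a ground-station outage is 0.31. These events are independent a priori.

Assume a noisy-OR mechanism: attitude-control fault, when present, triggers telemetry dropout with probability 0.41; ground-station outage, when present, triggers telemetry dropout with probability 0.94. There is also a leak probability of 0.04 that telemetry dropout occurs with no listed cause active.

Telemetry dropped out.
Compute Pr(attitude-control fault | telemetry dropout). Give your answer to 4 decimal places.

Under noisy-OR, P(telemetry dropout | causes) = 1 − (1−0.04)·∏(1−qᵢ) over the active causes.
Numerator (weight on configurations with attitude-control fault): 0.062829 + 0.062888 = 0.125717
The normalizing constant is 0.04·0.79·0.69 + 0.9424·0.79·0.31 + 0.4336·0.21·0.69 + 0.966016·0.21·0.31 = 0.378315
P(attitude-control fault | telemetry dropout) = 0.125717/0.378315 ≈ 0.3323

Pr(attitude-control fault | telemetry dropout) ≈ 0.3323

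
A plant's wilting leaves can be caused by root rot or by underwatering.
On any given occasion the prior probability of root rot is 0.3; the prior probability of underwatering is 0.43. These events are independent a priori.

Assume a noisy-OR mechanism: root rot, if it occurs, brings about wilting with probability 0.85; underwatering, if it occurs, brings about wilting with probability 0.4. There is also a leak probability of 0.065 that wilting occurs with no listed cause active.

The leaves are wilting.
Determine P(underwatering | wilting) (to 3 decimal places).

P(underwatering | wilting) ≈ 0.591

Under noisy-OR, P(wilting | causes) = 1 − (1−0.065)·∏(1−qᵢ) over the active causes.
Sum P(wilting|·) weighted by the priors over the 4 (root rot, underwatering) configurations:
  P(wilting) = 0.065*0.7*0.57 + 0.439*0.7*0.43 + 0.85975*0.3*0.57 + 0.91585*0.3*0.43
        = 0.025935 + 0.132139 + 0.147017 + 0.118145 = 0.423236
The terms with underwatering present sum to 0.250284, so
  P(underwatering | wilting) = 0.250284 / 0.423236 ≈ 0.591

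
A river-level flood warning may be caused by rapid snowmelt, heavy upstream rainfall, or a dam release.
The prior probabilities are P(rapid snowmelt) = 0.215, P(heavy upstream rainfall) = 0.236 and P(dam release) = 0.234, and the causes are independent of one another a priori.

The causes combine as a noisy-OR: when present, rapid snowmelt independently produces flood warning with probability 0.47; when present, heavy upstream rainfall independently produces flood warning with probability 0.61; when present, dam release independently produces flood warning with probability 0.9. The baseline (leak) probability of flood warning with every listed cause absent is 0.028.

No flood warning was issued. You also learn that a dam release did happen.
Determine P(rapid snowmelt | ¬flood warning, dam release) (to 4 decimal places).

Under noisy-OR, P(flood warning | causes) = 1 − (1−0.028)·∏(1−qᵢ) over the active causes.
For the numerator, keep only rapid snowmelt=true terms: 0.008462 + 0.001019 = 0.009481
Normalizer over all consistent configurations: 0.0972·0.785·0.764 + 0.037908·0.785·0.236 + 0.051516·0.215·0.764 + 0.020091·0.215·0.236 = 0.074799
Posterior = 0.009481 / 0.074799 ≈ 0.1268

P(rapid snowmelt | ¬flood warning, dam release) ≈ 0.1268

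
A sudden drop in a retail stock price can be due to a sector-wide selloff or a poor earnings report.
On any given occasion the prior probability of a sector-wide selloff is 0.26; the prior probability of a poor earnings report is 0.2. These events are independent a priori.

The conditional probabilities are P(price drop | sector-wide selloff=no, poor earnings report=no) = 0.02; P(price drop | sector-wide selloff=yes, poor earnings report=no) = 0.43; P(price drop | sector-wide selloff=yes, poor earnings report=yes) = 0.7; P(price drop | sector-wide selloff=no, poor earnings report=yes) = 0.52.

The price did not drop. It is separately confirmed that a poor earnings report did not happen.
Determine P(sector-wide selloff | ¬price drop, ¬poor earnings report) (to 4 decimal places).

By total probability over both values of sector-wide selloff:
  P(¬price drop | ¬poor earnings report) = 0.98×0.74 + 0.57×0.26
        = 0.725200 + 0.148200 = 0.873400
The terms with sector-wide selloff present sum to 0.148200, so
  P(sector-wide selloff | ¬price drop, ¬poor earnings report) = 0.148200 / 0.873400 ≈ 0.1697

P(sector-wide selloff | ¬price drop, ¬poor earnings report) ≈ 0.1697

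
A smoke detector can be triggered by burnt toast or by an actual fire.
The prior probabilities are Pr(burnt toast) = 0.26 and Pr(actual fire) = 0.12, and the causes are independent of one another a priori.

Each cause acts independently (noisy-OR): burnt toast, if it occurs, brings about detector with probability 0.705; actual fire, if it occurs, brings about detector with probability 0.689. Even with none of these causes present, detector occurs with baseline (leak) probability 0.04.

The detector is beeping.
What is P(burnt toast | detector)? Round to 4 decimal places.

Under noisy-OR, P(detector | causes) = 1 − (1−0.04)·∏(1−qᵢ) over the active causes.
P(detector) = 0.04×0.74×0.88 + 0.70144×0.74×0.12 + 0.7168×0.26×0.88 + 0.911925×0.26×0.12 = 0.026048 + 0.062288 + 0.164004 + 0.028452 = 0.280792
Restricting to configurations with burnt toast present: 0.164004 + 0.028452 = 0.192456.
Hence the posterior is 0.192456/0.280792 ≈ 0.6854.

P(burnt toast | detector) ≈ 0.6854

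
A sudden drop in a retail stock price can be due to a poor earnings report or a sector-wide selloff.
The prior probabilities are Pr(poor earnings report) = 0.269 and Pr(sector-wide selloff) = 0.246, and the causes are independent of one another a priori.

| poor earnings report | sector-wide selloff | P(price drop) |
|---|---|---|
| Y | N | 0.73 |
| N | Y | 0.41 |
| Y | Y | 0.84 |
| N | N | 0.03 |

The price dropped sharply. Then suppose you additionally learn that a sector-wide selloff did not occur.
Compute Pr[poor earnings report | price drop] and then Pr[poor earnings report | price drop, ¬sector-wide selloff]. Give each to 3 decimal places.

Pr[poor earnings report | price drop] ≈ 0.693; Pr[poor earnings report | price drop, ¬sector-wide selloff] ≈ 0.900

P(price drop) = 0.03×0.731×0.754 + 0.41×0.731×0.246 + 0.73×0.269×0.754 + 0.84×0.269×0.246 = 0.016535 + 0.073729 + 0.148063 + 0.055586 = 0.293913
Of this, 0.203649 comes from 0.148063 + 0.055586 (the poor earnings report=true cases).
So P(poor earnings report | price drop) = 0.203649/0.293913 ≈ 0.693.

With the extra evidence:
P(price drop | ¬sector-wide selloff) = 0.03·0.731 + 0.73·0.269 = 0.021930 + 0.196370 = 0.218300
Of this, 0.196370 comes from 0.73·0.269 (the poor earnings report=true cases).
So P(poor earnings report | price drop, ¬sector-wide selloff) = 0.196370/0.218300 ≈ 0.900.
With sector-wide selloff excluded, poor earnings report must carry more of the explanatory weight for the price drop.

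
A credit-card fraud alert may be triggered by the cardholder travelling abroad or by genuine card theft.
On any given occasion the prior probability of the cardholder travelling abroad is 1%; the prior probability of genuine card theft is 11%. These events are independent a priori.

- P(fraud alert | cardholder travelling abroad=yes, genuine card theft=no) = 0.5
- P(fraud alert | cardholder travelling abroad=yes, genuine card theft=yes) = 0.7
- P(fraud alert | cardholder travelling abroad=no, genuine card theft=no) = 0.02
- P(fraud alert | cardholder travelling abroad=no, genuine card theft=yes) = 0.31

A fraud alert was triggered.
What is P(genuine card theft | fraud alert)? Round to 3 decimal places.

Weight on genuine card theft=true, given the evidence: 0.033759 + 0.000770 = 0.034529
Normalizer over all consistent configurations: 0.02*0.99*0.89 + 0.31*0.99*0.11 + 0.5*0.01*0.89 + 0.7*0.01*0.11 = 0.056601
P(genuine card theft | fraud alert) = 0.034529/0.056601 ≈ 0.610

P(genuine card theft | fraud alert) ≈ 0.610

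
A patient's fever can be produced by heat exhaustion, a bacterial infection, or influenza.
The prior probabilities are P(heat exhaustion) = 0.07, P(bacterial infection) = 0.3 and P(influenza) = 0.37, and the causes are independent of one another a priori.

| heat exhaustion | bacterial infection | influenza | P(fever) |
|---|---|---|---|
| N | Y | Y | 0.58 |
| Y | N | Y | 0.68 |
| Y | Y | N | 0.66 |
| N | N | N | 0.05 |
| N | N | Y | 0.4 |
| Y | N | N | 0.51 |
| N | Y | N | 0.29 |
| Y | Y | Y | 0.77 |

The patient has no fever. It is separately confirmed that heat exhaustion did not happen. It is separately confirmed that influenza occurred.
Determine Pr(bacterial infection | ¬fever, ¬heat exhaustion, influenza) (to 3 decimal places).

Pr(bacterial infection | ¬fever, ¬heat exhaustion, influenza) ≈ 0.231

P(¬fever | ¬heat exhaustion, influenza) = 0.6×0.7 + 0.42×0.3 = 0.420000 + 0.126000 = 0.546000
Restricting to configurations with bacterial infection present: 0.42×0.3 = 0.126000.
P(bacterial infection | ¬fever, ¬heat exhaustion, influenza) = 0.126000 / 0.546000 ≈ 0.231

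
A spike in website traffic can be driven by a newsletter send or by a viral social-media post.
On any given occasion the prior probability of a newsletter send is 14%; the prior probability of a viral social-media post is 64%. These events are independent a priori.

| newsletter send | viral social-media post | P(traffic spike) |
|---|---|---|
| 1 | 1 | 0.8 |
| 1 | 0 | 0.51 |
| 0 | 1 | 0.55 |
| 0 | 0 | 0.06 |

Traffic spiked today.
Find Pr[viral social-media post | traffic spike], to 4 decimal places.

Pr[viral social-media post | traffic spike] ≈ 0.8942

P(traffic spike) = 0.06*0.86*0.36 + 0.55*0.86*0.64 + 0.51*0.14*0.36 + 0.8*0.14*0.64 = 0.018576 + 0.302720 + 0.025704 + 0.071680 = 0.418680
Of this, 0.374400 comes from 0.302720 + 0.071680 (the viral social-media post=true cases).
Hence the posterior is 0.374400/0.418680 ≈ 0.8942.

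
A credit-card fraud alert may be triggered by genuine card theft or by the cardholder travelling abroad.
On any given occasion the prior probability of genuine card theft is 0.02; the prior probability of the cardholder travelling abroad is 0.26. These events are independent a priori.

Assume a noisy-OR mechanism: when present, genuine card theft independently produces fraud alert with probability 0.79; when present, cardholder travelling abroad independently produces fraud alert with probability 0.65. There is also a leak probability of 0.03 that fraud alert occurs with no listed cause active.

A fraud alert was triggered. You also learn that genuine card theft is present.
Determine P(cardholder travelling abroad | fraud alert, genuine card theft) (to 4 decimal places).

Under noisy-OR, P(fraud alert | causes) = 1 − (1−0.03)·∏(1−qᵢ) over the active causes.
Enumerate both values of cardholder travelling abroad and weight by the priors:
  P(fraud alert | genuine card theft) = 0.7963×0.74 + 0.928705×0.26
        = 0.589262 + 0.241463 = 0.830725
Configurations with cardholder travelling abroad contribute 0.241463, so
  P(cardholder travelling abroad | fraud alert, genuine card theft) = 0.241463 / 0.830725 ≈ 0.2907

P(cardholder travelling abroad | fraud alert, genuine card theft) ≈ 0.2907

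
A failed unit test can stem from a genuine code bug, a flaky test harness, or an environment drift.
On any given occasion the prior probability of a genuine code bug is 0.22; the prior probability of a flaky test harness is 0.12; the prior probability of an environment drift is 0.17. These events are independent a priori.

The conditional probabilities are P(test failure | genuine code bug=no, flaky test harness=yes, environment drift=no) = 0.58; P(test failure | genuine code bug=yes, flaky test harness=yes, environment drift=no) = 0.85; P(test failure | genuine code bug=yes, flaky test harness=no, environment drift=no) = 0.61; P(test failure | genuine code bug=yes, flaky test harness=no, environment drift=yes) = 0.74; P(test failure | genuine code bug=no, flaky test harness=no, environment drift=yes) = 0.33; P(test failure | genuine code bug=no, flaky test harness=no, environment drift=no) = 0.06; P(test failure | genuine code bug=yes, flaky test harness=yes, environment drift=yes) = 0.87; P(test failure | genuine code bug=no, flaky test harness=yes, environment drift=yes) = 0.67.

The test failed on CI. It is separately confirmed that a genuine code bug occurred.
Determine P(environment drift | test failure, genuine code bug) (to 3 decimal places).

P(test failure | genuine code bug) = 0.61×0.88×0.83 + 0.74×0.88×0.17 + 0.85×0.12×0.83 + 0.87×0.12×0.17 = 0.445544 + 0.110704 + 0.084660 + 0.017748 = 0.658656
The environment drift-present share is 0.110704 + 0.017748 = 0.128452.
So P(environment drift | test failure, genuine code bug) = 0.128452/0.658656 ≈ 0.195.

P(environment drift | test failure, genuine code bug) ≈ 0.195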